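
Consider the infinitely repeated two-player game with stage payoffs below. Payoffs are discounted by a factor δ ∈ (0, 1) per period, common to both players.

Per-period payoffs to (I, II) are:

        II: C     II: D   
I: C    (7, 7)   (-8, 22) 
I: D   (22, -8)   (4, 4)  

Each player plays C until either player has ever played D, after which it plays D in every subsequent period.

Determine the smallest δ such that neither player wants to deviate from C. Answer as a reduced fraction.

5/6

Under grim trigger the critical discount factor is (T−C)/(T−P) with T = 22, C = 7, P = 4.
δ* = (22−7)/(22−4) = 15/18 = 5/6.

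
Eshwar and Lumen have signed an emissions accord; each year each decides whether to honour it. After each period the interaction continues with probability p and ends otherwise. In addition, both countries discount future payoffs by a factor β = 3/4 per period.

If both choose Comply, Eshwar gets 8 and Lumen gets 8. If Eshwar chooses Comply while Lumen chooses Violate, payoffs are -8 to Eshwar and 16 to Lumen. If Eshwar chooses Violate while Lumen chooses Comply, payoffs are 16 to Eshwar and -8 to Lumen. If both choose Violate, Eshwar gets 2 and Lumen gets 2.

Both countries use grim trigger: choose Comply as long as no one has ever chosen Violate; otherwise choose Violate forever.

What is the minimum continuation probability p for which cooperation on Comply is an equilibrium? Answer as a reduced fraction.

With continuation probability p and discount β, the effective per-period discount factor is βp.
Grim-trigger IC: βp ≥ (16−8)/(16−2) = 4/7.
So p ≥ (4/7)/(3/4) = 16/21.

16/21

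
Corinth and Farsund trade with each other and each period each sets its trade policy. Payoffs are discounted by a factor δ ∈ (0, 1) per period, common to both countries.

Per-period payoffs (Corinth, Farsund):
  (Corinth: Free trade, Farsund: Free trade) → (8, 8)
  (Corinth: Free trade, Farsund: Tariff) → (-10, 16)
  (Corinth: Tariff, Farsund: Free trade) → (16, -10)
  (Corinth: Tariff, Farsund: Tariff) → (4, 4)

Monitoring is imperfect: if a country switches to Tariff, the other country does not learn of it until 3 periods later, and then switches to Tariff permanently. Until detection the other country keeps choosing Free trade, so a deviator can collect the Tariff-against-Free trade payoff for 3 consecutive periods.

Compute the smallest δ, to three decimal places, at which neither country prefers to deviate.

A deviator earns 16 for 3 periods, then 4 forever; cooperating earns 8 forever. Multiplying the IC by (1−δ):
8 ≥ 16(1−δ^3) + 4δ^3, so 12·δ^3 ≥ 8 and δ^3 ≥ 2/3.
δ ≥ (2/3)^(1/3) ≈ 0.874.

0.874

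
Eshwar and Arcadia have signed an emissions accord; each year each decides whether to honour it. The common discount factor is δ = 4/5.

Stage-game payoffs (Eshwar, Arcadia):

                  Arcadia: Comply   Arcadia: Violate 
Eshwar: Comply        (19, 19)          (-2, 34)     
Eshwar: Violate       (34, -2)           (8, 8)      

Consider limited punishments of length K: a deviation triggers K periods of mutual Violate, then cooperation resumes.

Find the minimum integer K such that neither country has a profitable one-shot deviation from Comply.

No profitable deviation requires (19−8)(δ+…+δ^K) ≥ 34−19, i.e. δ+…+δ^K ≥ 15/11 ≈ 1.3636.
With δ = 4/5, the partial sums are K=1: 0.8000, K=2: 1.4400.
K = 2 is the first length at which the sum reaches 1.3636.

2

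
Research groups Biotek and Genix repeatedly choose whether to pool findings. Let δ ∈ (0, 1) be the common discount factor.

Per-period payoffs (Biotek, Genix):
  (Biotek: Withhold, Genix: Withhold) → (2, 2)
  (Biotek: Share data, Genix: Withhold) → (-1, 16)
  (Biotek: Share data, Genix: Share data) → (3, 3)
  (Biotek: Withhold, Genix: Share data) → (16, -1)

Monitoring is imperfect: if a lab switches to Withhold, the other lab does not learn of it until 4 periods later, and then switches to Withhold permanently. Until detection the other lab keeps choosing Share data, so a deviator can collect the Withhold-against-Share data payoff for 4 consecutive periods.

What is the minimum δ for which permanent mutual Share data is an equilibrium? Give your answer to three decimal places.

The best deviation is to choose Withhold for all 4 undetected periods, earning 16 each, then 2 forever once detected.
Deviation value: 16(1−δ^4)/(1−δ) + 2δ^4/(1−δ); cooperation value: 3/(1−δ).
IC: 3 ≥ 16(1−δ^4) + 2δ^4 = 16 − 14δ^4.
So δ^4 ≥ 13/14, giving δ ≥ (13/14)^(1/4) ≈ 0.982.

0.982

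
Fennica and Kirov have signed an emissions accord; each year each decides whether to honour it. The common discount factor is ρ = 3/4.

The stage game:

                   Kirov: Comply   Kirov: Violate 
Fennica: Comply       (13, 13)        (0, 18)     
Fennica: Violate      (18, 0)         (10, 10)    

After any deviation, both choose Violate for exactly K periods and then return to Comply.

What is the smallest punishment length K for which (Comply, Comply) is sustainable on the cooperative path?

3

No profitable deviation requires (13−10)(ρ+…+ρ^K) ≥ 18−13, i.e. ρ+…+ρ^K ≥ 5/3 ≈ 1.6667.
With ρ = 3/4, the partial sums are K=1: 0.7500, K=2: 1.3125, K=3: 1.7344.
K = 3 is the first length at which the sum reaches 1.6667.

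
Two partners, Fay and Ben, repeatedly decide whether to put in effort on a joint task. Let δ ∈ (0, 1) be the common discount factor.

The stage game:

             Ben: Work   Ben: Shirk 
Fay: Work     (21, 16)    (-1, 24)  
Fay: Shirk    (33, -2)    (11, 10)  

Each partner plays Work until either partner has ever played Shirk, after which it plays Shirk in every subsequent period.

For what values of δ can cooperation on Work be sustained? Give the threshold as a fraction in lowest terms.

4/7

For Fay: deviation gain 33−21 = 12, per-period punishment loss 21−11 = 10. IC gives δ ≥ 12/22 = 6/11.
For Ben: gain 8, loss 6 per period, so δ ≥ 8/14 = 4/7.
The tighter constraint is Ben's, so cooperation needs δ ≥ 4/7.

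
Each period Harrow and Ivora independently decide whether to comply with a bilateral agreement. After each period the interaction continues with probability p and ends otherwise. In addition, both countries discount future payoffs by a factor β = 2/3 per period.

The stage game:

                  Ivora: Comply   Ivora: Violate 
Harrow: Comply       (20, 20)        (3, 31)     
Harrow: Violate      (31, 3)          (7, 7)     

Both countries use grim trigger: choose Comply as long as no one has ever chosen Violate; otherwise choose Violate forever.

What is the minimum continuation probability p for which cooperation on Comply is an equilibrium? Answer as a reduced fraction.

11/16

Expected continuation weight on next period's payoff is β·p = 2/3·p, which plays the role of the discount factor.
Cooperation requires 2/3·p ≥ (31−20)/(31−7) = 11/24, hence p ≥ 11/16.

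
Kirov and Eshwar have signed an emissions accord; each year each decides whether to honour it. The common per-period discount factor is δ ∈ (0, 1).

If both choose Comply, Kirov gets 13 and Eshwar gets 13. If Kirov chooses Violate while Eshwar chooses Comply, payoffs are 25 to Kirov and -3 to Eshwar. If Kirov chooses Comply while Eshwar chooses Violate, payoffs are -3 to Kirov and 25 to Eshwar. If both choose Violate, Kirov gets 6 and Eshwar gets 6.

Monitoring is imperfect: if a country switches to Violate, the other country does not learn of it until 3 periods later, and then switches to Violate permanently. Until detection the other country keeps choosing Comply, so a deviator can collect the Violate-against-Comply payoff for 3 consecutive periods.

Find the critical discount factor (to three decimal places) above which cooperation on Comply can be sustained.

0.858

Deviating for the 3 undetected periods gains 25−13 = 12 per period over cooperation, then loses 13−6 = 7 per period forever once punishment starts.
Gain: 12(1 + δ + … + δ^2); loss: 7·δ^3/(1−δ).
No profitable deviation ⇔ 12(1−δ^3) ≤ 7·δ^3, i.e. δ^3 ≥ 12/(12+7) = 12/19.
Hence δ ≥ (12/19)^(1/3) ≈ 0.858.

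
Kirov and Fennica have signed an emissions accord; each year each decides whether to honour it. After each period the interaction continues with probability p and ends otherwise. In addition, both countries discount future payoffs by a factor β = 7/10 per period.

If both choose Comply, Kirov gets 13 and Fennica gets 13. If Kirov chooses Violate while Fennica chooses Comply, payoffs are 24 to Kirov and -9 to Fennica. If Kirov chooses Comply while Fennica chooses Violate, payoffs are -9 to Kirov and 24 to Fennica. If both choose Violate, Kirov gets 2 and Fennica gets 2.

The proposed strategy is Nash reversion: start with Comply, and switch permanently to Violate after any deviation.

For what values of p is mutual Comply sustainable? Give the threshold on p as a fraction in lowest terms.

With continuation probability p and discount β, the effective per-period discount factor is βp.
Grim-trigger IC: βp ≥ (24−13)/(24−2) = 1/2.
So p ≥ (1/2)/(7/10) = 5/7.

5/7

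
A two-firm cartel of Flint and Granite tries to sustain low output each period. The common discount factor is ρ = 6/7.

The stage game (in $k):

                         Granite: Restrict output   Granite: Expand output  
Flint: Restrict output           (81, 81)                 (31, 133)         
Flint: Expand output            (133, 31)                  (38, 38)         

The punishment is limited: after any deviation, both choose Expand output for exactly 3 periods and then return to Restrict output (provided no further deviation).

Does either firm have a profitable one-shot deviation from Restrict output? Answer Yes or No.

IC: ρ+…+ρ^3 ≥ (133−81)/(81−38) = 52/43.
At ρ = 6/7: partial sum = 2.2216 ≥ 1.2093. Cooperation sustainable.

No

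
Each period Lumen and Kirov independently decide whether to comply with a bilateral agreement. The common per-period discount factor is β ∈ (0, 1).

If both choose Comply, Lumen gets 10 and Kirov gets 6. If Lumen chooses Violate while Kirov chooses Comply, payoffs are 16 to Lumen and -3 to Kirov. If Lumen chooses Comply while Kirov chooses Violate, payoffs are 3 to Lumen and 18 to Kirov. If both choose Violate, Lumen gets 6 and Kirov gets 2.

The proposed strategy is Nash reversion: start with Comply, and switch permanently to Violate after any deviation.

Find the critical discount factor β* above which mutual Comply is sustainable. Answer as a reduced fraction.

For Lumen: deviation gain 16−10 = 6, per-period punishment loss 10−6 = 4. IC gives β ≥ 6/10 = 3/5.
For Kirov: gain 12, loss 4 per period, so β ≥ 12/16 = 3/4.
The tighter constraint is Kirov's, so cooperation needs β ≥ 3/4.

3/4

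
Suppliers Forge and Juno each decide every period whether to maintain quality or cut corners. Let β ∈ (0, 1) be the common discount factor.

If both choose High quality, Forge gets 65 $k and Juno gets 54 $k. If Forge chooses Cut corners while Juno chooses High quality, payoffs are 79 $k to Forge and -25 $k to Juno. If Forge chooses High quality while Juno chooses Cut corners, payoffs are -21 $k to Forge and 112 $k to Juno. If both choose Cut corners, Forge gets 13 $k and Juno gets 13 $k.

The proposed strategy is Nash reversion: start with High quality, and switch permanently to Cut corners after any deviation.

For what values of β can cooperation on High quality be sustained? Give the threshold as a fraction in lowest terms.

58/99

Forge: cooperation gives 65 each period; deviation gives 79 once then 13 forever.
  65/(1−β) ≥ 79 + 13β/(1−β) ⇒ β ≥ 14/66 = 7/33.
Juno: cooperation gives 54 each period; deviation gives 112 once then 13 forever.
  β ≥ 58/99.
Both must hold, so the binding constraint is Juno's: β ≥ 58/99.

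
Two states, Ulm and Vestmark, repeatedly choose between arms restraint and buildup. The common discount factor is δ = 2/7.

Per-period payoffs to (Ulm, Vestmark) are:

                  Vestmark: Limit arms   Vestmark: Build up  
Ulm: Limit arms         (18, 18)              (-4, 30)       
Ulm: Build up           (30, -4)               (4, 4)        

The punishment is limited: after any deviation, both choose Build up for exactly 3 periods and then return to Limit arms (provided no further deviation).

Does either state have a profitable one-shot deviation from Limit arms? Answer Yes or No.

Comparing payoff streams over the 4 periods until play realigns: cooperate → 18(1+δ+…+δ^3); deviate → 30 + 4(δ+…+δ^3).
Cooperation is sustained iff (18−4)(δ+…+δ^3) ≥ 30−18.
δ+…+δ^3 = 2/7·(1−(2/7)^3)/(1−2/7) = 0.3907, and (30−18)/(18−4) = 0.8571.
0.3907 < 0.8571, so cooperation is not sustainable.

Yes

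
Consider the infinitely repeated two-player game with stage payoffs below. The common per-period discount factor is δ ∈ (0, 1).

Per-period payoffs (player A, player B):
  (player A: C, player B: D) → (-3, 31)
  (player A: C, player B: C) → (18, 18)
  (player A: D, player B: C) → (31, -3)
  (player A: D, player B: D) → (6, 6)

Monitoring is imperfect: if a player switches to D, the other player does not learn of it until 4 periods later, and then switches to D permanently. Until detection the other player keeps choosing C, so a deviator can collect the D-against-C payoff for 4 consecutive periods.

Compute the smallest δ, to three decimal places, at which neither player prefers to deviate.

0.849

Deviating for the 4 undetected periods gains 31−18 = 13 per period over cooperation, then loses 18−6 = 12 per period forever once punishment starts.
Gain: 13(1 + δ + … + δ^3); loss: 12·δ^4/(1−δ).
No profitable deviation ⇔ 13(1−δ^4) ≤ 12·δ^4, i.e. δ^4 ≥ 13/(13+12) = 13/25.
Hence δ ≥ (13/25)^(1/4) ≈ 0.849.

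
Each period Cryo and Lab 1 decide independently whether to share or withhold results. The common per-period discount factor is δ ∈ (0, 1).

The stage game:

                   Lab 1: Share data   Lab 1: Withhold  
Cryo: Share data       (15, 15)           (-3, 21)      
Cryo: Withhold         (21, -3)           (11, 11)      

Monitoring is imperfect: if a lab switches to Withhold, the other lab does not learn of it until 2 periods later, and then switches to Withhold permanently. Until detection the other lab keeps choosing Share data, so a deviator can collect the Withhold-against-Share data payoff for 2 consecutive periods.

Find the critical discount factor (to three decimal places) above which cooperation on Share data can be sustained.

Deviating for the 2 undetected periods gains 21−15 = 6 per period over cooperation, then loses 15−11 = 4 per period forever once punishment starts.
Gain: 6(1 + δ + … + δ^1); loss: 4·δ^2/(1−δ).
No profitable deviation ⇔ 6(1−δ^2) ≤ 4·δ^2, i.e. δ^2 ≥ 6/(6+4) = 3/5.
Hence δ ≥ (3/5)^(1/2) ≈ 0.775.

0.775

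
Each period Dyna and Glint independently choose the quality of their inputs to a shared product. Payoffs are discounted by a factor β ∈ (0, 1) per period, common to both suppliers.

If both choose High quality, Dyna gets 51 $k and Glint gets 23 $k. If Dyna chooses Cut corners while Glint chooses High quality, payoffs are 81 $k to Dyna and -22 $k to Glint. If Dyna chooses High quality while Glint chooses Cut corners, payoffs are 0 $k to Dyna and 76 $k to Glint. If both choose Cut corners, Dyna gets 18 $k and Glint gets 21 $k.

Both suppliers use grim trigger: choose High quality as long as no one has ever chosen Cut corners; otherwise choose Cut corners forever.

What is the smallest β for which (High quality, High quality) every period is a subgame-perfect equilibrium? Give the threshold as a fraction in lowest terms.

53/55

Dyna's threshold: (81−51)/(81−18) = 10/21.
Glint's threshold: (76−23)/(76−21) = 53/55.
10/21 < 53/55, so Glint binds and β* = 53/55.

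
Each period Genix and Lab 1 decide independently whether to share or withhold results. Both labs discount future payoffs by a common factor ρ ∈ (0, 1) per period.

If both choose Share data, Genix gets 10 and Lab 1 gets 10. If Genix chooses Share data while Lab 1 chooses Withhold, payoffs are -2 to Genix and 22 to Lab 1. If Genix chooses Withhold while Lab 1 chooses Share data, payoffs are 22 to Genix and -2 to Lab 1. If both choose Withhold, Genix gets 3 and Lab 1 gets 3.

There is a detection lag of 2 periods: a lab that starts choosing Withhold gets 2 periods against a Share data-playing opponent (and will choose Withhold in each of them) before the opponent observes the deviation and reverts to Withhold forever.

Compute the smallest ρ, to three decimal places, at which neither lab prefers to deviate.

Deviating for the 2 undetected periods gains 22−10 = 12 per period over cooperation, then loses 10−3 = 7 per period forever once punishment starts.
Gain: 12(1 + ρ + … + ρ^1); loss: 7·ρ^2/(1−ρ).
No profitable deviation ⇔ 12(1−ρ^2) ≤ 7·ρ^2, i.e. ρ^2 ≥ 12/(12+7) = 12/19.
Hence ρ ≥ (12/19)^(1/2) ≈ 0.795.

0.795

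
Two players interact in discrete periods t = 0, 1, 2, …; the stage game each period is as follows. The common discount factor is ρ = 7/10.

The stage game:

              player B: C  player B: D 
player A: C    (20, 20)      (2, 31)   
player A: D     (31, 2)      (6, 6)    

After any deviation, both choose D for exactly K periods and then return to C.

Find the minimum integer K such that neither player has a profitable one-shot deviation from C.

IC: ρ(1−ρ^K)/(1−ρ) ≥ (31−20)/(20−6) = 11/14.
With ρ = 7/10: need 1 − ρ^K ≥ 11/14·(1−7/10)/(7/10), i.e. ρ^K ≤ 0.6633.
Since (7/10)^1 = 0.7000 and (7/10)^2 = 0.4900, the smallest such K is 2.

2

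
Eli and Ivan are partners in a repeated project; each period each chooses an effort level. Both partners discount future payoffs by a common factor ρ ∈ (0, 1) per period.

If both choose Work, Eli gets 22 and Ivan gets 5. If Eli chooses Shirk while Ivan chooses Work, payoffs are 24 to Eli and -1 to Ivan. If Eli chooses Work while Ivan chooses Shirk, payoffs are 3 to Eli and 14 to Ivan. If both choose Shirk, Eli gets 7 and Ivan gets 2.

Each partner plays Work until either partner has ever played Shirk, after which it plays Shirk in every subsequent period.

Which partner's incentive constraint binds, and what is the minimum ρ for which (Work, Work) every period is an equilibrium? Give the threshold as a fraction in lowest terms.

Eli's threshold: (24−22)/(24−7) = 2/17.
Ivan's threshold: (14−5)/(14−2) = 3/4.
2/17 < 3/4, so Ivan binds and ρ* = 3/4.

Ivan; ρ ≥ 3/4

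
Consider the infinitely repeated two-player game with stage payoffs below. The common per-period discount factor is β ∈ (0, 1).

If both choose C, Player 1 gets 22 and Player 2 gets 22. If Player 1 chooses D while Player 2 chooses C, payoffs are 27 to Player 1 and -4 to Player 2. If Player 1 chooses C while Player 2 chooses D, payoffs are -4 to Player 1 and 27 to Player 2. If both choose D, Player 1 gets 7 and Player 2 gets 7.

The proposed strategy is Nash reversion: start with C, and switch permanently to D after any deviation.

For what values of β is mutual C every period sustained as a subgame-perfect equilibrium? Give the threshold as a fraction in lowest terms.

1/4

22/(1−β) ≥ 27 + 7β/(1−β)
22 ≥ 27 − 20β
β ≥ 5/20 = 1/4.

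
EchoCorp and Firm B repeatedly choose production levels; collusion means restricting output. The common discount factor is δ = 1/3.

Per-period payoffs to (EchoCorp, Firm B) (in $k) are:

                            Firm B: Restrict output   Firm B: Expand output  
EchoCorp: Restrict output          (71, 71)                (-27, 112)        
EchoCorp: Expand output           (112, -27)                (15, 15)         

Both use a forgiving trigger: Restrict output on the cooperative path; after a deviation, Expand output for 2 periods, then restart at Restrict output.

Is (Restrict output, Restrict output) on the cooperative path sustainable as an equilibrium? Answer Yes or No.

IC: δ+…+δ^2 ≥ (112−71)/(71−15) = 41/56.
At δ = 1/3: partial sum = 0.4444 < 0.7321. Cooperation not sustainable.

No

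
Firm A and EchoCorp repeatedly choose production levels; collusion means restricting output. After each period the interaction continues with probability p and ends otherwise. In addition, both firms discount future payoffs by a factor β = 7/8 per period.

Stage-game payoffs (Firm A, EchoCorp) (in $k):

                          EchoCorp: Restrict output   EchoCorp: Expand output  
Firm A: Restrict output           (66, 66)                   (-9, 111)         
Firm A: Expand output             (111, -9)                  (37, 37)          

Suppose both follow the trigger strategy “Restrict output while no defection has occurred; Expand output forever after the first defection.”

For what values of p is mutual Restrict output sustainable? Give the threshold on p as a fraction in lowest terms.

Expected continuation weight on next period's payoff is β·p = 7/8·p, which plays the role of the discount factor.
Cooperation requires 7/8·p ≥ (111−66)/(111−37) = 45/74, hence p ≥ 180/259.

180/259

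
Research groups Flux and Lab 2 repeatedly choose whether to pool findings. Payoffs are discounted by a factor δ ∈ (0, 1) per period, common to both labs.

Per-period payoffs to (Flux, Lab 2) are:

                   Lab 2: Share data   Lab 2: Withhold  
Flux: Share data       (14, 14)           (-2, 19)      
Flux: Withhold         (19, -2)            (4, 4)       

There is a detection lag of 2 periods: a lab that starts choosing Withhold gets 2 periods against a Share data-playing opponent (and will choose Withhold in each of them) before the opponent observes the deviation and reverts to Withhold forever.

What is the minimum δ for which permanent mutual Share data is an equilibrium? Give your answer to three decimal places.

0.577

Deviating for the 2 undetected periods gains 19−14 = 5 per period over cooperation, then loses 14−4 = 10 per period forever once punishment starts.
Gain: 5(1 + δ + … + δ^1); loss: 10·δ^2/(1−δ).
No profitable deviation ⇔ 5(1−δ^2) ≤ 10·δ^2, i.e. δ^2 ≥ 5/(5+10) = 1/3.
Hence δ ≥ (1/3)^(1/2) ≈ 0.577.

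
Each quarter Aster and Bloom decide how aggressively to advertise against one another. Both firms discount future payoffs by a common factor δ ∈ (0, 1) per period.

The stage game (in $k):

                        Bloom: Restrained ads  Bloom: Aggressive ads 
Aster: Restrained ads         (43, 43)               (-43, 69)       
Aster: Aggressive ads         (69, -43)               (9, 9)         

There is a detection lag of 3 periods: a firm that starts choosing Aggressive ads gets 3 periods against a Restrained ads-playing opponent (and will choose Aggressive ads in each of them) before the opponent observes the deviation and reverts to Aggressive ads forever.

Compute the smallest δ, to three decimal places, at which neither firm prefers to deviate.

Deviating for the 3 undetected periods gains 69−43 = 26 per period over cooperation, then loses 43−9 = 34 per period forever once punishment starts.
Gain: 26(1 + δ + … + δ^2); loss: 34·δ^3/(1−δ).
No profitable deviation ⇔ 26(1−δ^3) ≤ 34·δ^3, i.e. δ^3 ≥ 26/(26+34) = 13/30.
Hence δ ≥ (13/30)^(1/3) ≈ 0.757.

0.757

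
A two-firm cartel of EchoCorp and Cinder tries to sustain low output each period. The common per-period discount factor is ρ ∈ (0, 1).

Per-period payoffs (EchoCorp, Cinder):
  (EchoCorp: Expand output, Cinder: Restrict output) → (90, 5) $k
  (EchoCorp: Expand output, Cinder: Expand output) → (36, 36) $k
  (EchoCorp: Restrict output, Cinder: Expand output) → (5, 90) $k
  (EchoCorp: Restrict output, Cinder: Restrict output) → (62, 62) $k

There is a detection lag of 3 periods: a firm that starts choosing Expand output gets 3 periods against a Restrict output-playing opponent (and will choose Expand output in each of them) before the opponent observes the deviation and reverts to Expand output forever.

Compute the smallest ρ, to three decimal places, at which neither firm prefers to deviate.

The best deviation is to choose Expand output for all 3 undetected periods, earning 90 each, then 36 forever once detected.
Deviation value: 90(1−ρ^3)/(1−ρ) + 36ρ^3/(1−ρ); cooperation value: 62/(1−ρ).
IC: 62 ≥ 90(1−ρ^3) + 36ρ^3 = 90 − 54ρ^3.
So ρ^3 ≥ 28/54 = 14/27, giving ρ ≥ (14/27)^(1/3) ≈ 0.803.

0.803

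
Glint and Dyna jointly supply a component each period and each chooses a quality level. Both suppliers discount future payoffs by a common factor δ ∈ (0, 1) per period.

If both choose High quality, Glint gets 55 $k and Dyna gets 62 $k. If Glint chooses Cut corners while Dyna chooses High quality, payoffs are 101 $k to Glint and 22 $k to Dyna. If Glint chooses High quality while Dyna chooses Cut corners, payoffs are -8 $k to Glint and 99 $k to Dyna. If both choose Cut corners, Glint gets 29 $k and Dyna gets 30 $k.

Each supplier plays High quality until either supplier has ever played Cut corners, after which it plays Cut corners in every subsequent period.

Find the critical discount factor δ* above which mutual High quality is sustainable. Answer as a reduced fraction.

Glint: cooperation gives 55 each period; deviation gives 101 once then 29 forever.
  55/(1−δ) ≥ 101 + 29δ/(1−δ) ⇒ δ ≥ 46/72 = 23/36.
Dyna: cooperation gives 62 each period; deviation gives 99 once then 30 forever.
  δ ≥ 37/69.
Both must hold, so the binding constraint is Glint's: δ ≥ 23/36.

23/36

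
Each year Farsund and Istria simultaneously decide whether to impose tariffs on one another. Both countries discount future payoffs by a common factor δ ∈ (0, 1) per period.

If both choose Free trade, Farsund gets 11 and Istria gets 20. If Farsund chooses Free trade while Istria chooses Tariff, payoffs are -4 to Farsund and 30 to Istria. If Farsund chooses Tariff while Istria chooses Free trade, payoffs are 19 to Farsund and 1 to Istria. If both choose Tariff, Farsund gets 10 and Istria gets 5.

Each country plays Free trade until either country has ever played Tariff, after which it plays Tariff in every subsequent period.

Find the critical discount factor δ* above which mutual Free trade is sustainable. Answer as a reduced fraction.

Farsund's threshold: (19−11)/(19−10) = 8/9.
Istria's threshold: (30−20)/(30−5) = 2/5.
8/9 > 2/5, so Farsund binds and δ* = 8/9.

8/9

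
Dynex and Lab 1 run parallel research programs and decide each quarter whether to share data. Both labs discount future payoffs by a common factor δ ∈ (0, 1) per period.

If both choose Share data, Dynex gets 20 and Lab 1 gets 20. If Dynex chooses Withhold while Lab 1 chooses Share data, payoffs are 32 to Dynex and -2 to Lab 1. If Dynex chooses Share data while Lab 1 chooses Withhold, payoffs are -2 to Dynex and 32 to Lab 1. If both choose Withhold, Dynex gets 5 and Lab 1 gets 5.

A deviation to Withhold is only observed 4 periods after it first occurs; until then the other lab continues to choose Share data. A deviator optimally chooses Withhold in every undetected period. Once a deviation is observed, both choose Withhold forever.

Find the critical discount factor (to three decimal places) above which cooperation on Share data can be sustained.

0.816

A deviator earns 32 for 4 periods, then 5 forever; cooperating earns 20 forever. Multiplying the IC by (1−δ):
20 ≥ 32(1−δ^4) + 5δ^4, so 27·δ^4 ≥ 12 and δ^4 ≥ 4/9.
δ ≥ (4/9)^(1/4) ≈ 0.816.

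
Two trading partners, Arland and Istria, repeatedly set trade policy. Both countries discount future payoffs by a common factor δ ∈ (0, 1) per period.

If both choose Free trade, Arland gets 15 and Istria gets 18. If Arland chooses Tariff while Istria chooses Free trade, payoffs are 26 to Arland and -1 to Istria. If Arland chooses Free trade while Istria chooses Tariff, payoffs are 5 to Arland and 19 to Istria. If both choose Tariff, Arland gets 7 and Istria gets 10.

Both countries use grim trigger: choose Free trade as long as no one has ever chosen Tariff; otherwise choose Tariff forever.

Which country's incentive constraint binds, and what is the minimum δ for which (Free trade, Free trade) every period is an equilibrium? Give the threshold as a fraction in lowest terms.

Arland; δ ≥ 11/19

Arland: cooperation gives 15 each period; deviation gives 26 once then 7 forever.
  15/(1−δ) ≥ 26 + 7δ/(1−δ) ⇒ δ ≥ 11/19.
Istria: cooperation gives 18 each period; deviation gives 19 once then 10 forever.
  δ ≥ 1/9.
Both must hold, so the binding constraint is Arland's: δ ≥ 11/19.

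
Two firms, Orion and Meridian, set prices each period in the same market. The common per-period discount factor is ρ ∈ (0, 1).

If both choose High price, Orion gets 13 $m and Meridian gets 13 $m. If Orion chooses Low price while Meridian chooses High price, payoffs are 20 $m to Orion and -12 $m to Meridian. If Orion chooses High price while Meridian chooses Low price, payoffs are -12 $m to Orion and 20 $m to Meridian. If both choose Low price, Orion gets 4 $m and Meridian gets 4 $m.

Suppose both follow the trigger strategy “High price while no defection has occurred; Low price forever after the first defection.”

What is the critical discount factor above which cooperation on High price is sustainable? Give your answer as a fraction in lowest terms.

Cooperation forever yields 13 each period: 13/(1−ρ).
Deviating yields 20 once, then 4 forever: 20 + 4ρ/(1−ρ).
No profitable deviation requires 13/(1−ρ) ≥ 20 + 4ρ/(1−ρ).
Multiplying by (1−ρ): 13 ≥ 20(1−ρ) + 4ρ = 20 − 16ρ.
So 16ρ ≥ 7, i.e. ρ ≥ 7/16.

7/16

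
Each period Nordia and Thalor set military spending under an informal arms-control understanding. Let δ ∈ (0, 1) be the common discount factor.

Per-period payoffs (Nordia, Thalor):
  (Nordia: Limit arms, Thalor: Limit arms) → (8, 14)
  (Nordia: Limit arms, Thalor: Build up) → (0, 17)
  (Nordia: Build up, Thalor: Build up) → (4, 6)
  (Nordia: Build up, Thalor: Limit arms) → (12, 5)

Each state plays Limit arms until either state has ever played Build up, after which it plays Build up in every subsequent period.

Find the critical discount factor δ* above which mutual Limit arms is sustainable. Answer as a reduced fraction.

Nordia: cooperation gives 8 each period; deviation gives 12 once then 4 forever.
  8/(1−δ) ≥ 12 + 4δ/(1−δ) ⇒ δ ≥ 4/8 = 1/2.
Thalor: cooperation gives 14 each period; deviation gives 17 once then 6 forever.
  δ ≥ 3/11.
Both must hold, so the binding constraint is Nordia's: δ ≥ 1/2.

1/2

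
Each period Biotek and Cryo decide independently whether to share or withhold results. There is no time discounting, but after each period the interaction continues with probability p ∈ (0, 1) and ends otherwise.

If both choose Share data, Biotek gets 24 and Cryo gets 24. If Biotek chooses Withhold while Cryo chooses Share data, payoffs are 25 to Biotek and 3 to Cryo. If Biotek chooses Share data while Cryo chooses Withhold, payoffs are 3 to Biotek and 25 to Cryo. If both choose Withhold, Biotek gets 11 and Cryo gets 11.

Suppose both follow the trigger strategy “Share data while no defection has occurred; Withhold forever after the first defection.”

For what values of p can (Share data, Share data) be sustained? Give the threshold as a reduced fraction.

With no time discounting, the continuation probability p plays the role of the discount factor.
Grim-trigger IC: 24/(1−p) ≥ 25 + 11p/(1−p) ⇒ p ≥ (25−24)/(25−11) = 1/14.

1/14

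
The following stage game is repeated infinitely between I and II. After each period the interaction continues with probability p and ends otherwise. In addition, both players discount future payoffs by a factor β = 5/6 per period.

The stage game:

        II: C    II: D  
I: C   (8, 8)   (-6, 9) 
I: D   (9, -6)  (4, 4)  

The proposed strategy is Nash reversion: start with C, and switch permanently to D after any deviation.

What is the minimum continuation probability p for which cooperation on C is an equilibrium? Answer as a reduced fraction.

With continuation probability p and discount β, the effective per-period discount factor is βp.
Grim-trigger IC: βp ≥ (9−8)/(9−4) = 1/5.
So p ≥ (1/5)/(5/6) = 6/25.

6/25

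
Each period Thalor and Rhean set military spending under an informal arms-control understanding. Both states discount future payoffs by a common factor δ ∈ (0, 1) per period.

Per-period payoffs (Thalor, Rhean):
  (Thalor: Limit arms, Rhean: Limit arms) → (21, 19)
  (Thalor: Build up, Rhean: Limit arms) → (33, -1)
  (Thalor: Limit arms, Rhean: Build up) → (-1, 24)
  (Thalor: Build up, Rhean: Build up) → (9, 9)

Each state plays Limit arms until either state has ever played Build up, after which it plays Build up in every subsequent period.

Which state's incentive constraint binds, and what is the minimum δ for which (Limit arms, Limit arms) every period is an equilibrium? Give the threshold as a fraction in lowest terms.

Thalor: cooperation gives 21 each period; deviation gives 33 once then 9 forever.
  21/(1−δ) ≥ 33 + 9δ/(1−δ) ⇒ δ ≥ 12/24 = 1/2.
Rhean: cooperation gives 19 each period; deviation gives 24 once then 9 forever.
  δ ≥ 5/15 = 1/3.
Both must hold, so the binding constraint is Thalor's: δ ≥ 1/2.

Thalor; δ ≥ 1/2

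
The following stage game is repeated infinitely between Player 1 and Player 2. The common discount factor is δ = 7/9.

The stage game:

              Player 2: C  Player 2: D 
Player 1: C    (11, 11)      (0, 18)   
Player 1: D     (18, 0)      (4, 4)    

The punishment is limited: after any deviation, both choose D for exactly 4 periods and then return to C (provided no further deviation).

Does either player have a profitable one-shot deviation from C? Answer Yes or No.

A one-shot deviation gives 18 now, then 4 for 4 periods, then back to 11.
Gain from deviating: (18−11) today; loss: (11−4) in each of the next 4 periods.
No-deviation condition: (11−4)(δ+…+δ^4) ≥ 18−11, i.e. δ+…+δ^4 ≥ 1.
At δ = 7/9: δ+…+δ^4 = 2.2192 ≥ 1.0000.
So cooperation is sustainable.

No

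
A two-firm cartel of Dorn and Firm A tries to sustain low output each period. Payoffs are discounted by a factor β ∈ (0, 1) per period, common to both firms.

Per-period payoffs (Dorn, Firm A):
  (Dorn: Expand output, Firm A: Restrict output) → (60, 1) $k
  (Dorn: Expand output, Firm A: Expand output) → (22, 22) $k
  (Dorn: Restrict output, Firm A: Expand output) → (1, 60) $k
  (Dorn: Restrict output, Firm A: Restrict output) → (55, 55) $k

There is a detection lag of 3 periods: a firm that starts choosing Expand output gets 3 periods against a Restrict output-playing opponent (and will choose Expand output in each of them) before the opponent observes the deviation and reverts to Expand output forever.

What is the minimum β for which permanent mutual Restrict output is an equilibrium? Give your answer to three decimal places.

0.509

A deviator earns 60 for 3 periods, then 22 forever; cooperating earns 55 forever. Multiplying the IC by (1−β):
55 ≥ 60(1−β^3) + 22β^3, so 38·β^3 ≥ 5 and β^3 ≥ 5/38.
β ≥ (5/38)^(1/3) ≈ 0.509.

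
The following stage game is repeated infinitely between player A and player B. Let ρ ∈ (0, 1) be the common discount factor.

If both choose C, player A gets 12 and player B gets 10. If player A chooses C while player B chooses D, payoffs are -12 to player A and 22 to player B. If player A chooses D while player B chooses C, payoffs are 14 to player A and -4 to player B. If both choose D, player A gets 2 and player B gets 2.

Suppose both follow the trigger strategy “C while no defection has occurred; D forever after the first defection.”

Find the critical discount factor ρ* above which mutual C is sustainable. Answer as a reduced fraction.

3/5

For player A: deviation gain 14−12 = 2, per-period punishment loss 12−2 = 10. IC gives ρ ≥ 2/12 = 1/6.
For player B: gain 12, loss 8 per period, so ρ ≥ 12/20 = 3/5.
The tighter constraint is player B's, so cooperation needs ρ ≥ 3/5.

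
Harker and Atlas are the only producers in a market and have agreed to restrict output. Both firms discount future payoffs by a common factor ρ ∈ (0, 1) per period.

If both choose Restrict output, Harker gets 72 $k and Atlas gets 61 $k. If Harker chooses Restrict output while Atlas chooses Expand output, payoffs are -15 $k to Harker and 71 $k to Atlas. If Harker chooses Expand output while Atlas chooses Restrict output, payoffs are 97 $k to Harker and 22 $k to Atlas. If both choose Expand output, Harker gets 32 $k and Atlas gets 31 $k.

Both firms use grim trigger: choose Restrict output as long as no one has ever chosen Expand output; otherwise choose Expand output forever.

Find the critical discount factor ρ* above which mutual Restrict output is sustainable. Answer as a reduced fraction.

5/13

For Harker: deviation gain 97−72 = 25, per-period punishment loss 72−32 = 40. IC gives ρ ≥ 25/65 = 5/13.
For Atlas: gain 10, loss 30 per period, so ρ ≥ 10/40 = 1/4.
The tighter constraint is Harker's, so cooperation needs ρ ≥ 5/13.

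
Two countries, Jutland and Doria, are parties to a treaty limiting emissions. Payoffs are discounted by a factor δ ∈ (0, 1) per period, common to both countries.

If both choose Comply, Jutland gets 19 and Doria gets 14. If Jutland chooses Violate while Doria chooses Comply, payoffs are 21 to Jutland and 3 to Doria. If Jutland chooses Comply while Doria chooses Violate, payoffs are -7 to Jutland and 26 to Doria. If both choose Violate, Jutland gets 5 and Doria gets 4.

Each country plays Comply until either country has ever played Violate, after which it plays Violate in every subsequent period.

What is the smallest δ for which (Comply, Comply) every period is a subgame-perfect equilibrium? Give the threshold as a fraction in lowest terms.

6/11

For Jutland: deviation gain 21−19 = 2, per-period punishment loss 19−5 = 14. IC gives δ ≥ 2/16 = 1/8.
For Doria: gain 12, loss 10 per period, so δ ≥ 12/22 = 6/11.
The tighter constraint is Doria's, so cooperation needs δ ≥ 6/11.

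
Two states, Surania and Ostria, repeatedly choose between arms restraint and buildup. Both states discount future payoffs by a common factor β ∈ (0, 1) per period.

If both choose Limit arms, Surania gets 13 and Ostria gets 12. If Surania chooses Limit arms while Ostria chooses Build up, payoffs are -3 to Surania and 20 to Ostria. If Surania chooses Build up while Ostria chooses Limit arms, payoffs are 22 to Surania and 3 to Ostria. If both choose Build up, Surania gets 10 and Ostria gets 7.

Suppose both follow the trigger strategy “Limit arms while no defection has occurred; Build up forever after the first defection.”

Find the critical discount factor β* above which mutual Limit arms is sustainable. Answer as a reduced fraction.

3/4

Surania's threshold: (22−13)/(22−10) = 3/4.
Ostria's threshold: (20−12)/(20−7) = 8/13.
3/4 > 8/13, so Surania binds and β* = 3/4.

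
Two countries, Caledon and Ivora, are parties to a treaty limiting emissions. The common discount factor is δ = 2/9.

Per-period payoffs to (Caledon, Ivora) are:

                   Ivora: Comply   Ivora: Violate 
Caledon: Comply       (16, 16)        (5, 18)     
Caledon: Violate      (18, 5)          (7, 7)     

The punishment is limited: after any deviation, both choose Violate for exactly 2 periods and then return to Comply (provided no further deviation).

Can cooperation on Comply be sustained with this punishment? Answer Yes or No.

Comparing payoff streams over the 3 periods until play realigns: cooperate → 16(1+δ+…+δ^2); deviate → 18 + 7(δ+…+δ^2).
Cooperation is sustained iff (16−7)(δ+…+δ^2) ≥ 18−16.
δ+…+δ^2 = 2/9·(1−(2/9)^2)/(1−2/9) = 0.2716, and (18−16)/(16−7) = 0.2222.
0.2716 ≥ 0.2222, so cooperation is sustainable.

Yes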